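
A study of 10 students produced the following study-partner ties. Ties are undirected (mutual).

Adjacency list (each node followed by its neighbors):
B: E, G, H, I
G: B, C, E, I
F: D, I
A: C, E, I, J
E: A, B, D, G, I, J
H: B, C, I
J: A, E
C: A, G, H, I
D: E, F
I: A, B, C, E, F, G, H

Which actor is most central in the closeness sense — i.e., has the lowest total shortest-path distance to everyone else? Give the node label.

Farness (sum of distances to all others) for each node — A:14, B:14, C:15, D:18, E:12, F:17, G:14, H:17, I:11, J:18.
The smallest farness is 11, for I, so I has the highest closeness.

I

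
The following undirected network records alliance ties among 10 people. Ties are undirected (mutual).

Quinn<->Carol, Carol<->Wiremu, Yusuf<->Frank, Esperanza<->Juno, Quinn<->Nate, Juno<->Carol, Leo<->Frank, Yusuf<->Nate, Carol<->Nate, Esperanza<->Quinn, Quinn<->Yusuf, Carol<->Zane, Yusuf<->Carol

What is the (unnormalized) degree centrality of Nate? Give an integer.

3

Nate is directly tied to Carol, Quinn, and Yusuf. That is 3 neighbors, so the degree of Nate is 3.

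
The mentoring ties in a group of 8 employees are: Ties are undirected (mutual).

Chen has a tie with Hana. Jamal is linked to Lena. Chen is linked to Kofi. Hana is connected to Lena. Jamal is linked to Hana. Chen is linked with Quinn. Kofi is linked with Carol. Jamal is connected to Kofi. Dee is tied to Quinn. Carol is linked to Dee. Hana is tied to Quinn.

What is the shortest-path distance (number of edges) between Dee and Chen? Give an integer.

One shortest route is Dee – Quinn – Chen, which uses 2 edges, and Dee and Chen are not directly tied, so nothing shorter exists. So d(Dee,Chen) = 2.

2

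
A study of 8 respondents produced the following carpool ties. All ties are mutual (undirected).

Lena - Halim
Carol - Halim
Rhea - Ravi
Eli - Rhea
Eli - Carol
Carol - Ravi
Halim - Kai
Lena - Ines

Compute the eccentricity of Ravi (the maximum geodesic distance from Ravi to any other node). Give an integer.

Distances from Ravi: Carol:1, Eli:2, Halim:2, Ines:4, Kai:3, Lena:3, Rhea:1.
The largest is 4 (to Ines), so the eccentricity of Ravi is 4.

4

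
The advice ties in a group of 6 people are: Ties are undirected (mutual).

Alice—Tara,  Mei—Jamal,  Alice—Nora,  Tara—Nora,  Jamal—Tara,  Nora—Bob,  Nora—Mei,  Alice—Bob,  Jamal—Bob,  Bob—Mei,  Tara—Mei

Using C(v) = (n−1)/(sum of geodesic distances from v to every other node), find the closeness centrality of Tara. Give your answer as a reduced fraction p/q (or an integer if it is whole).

5/6

Distances from Tara: Alice:1, Bob:2, Jamal:1, Mei:1, Nora:1. Sum = 6.
n = 6, so closeness = 5/6.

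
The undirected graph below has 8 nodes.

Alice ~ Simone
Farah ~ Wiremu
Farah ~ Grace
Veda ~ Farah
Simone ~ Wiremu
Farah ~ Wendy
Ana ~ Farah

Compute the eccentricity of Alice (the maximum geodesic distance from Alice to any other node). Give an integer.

Distances from Alice: Ana:4, Farah:3, Grace:4, Simone:1, Veda:4, Wendy:4, Wiremu:2.
The largest is 4 (to Ana, Wendy, Veda, and Grace), so the eccentricity of Alice is 4.

4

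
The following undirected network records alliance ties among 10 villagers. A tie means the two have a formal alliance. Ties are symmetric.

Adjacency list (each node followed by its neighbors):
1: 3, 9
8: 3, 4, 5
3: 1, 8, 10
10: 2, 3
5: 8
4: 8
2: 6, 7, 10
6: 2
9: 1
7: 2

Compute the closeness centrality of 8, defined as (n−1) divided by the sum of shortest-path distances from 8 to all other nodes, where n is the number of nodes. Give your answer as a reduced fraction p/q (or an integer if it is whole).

3/7

Distances from 8: 1:2, 2:3, 3:1, 4:1, 5:1, 6:4, 7:4, 9:3, 10:2. Sum = 21.
n = 10, so closeness = 9/21 = 3/7.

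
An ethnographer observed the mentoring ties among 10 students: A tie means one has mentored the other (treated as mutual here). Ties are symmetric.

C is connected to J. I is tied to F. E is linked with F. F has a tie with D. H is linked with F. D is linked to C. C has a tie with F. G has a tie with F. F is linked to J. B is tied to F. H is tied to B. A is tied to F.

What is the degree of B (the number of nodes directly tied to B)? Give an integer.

2

B is directly tied to F and H. That is 2 neighbors, so the degree of B is 2.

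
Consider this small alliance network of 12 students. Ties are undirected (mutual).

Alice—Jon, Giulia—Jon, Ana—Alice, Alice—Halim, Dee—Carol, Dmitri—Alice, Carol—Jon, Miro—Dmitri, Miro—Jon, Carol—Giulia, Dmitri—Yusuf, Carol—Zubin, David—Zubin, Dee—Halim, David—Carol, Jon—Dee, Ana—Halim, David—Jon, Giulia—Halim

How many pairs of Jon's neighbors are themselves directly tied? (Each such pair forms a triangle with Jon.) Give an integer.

3

Jon's neighbors: Alice, Carol, David, Dee, Giulia, and Miro.
Neighbor pairs that are themselves tied: Jon–Carol–David; Jon–Carol–Dee; Jon–Carol–Giulia. Each forms one triangle with Jon, for 3 in total.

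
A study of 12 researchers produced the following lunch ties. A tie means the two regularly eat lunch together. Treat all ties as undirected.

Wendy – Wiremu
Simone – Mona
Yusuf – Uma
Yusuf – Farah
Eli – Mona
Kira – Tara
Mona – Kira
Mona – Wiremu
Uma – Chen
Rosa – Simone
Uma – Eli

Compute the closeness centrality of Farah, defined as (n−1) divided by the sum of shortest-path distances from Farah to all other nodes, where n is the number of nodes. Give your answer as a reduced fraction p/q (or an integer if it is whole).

Distances from Farah: Chen:3, Eli:3, Kira:5, Mona:4, Rosa:6, Simone:5, Tara:6, Uma:2, Wendy:6, Wiremu:5, Yusuf:1. Sum = 46.
n = 12, so closeness = 11/46.

11/46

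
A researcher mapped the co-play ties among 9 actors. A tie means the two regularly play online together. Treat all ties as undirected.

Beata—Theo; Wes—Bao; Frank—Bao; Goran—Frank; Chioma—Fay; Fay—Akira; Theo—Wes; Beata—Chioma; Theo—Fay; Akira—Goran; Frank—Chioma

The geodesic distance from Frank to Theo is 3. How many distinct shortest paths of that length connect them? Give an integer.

The shortest distance is 3. The length-3 paths are: Frank–Bao–Wes–Theo; Frank–Chioma–Beata–Theo; Frank–Chioma–Fay–Theo.
That gives 3 distinct shortest paths.

3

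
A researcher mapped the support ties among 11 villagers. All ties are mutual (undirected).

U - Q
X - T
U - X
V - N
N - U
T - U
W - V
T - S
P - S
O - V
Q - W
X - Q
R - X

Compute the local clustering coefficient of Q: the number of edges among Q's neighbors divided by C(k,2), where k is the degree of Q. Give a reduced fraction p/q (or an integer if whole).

1/3

Q's neighbors: U, W, and X (k = 3).
Possible neighbor pairs: C(3,2) = 3. Edges among them: U–X → e = 1.
Clustering(Q) = 1/3.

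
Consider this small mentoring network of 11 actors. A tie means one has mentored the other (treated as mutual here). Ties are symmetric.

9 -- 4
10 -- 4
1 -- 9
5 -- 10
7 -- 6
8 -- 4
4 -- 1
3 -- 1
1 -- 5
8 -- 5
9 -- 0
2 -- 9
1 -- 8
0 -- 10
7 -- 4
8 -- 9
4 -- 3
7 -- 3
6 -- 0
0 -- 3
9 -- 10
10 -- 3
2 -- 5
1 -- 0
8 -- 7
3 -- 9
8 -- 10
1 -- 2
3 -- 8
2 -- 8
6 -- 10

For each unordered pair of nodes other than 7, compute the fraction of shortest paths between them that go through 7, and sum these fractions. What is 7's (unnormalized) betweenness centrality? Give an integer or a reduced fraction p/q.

Pairs whose geodesics pass through 7 — 2–6: 1/6; 6–4: 1/2; 6–8: 1/2; 6–3: 1/3.
All other pairs contribute 0.
Summing the contributions gives betweenness(7) = 3/2.

3/2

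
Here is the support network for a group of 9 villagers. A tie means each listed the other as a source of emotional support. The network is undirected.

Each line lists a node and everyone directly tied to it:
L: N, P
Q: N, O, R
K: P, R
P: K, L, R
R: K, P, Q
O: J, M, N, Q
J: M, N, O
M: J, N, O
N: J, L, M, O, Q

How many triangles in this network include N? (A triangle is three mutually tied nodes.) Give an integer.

4

N's neighbors: J, L, M, O, and Q.
Neighbor pairs that are themselves tied: N–J–M; N–J–O; N–M–O; N–O–Q. Each forms one triangle with N, for 4 in total.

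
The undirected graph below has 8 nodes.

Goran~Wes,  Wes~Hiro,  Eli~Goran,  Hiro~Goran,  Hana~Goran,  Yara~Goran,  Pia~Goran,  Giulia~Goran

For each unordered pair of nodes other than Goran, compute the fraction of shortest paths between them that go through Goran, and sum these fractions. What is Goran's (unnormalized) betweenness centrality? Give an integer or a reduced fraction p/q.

Pairs whose geodesics pass through Goran — Pia–Hiro: 1; Pia–Giulia: 1; Pia–Wes: 1; Pia–Hana: 1; Pia–Yara: 1; Pia–Eli: 1; Hiro–Giulia: 1; Hiro–Hana: 1; Hiro–Yara: 1; Hiro–Eli: 1; Giulia–Wes: 1; Giulia–Hana: 1; Giulia–Yara: 1; Giulia–Eli: 1 … (+6 more pairs).
All other pairs contribute 0.
Summing the contributions gives betweenness(Goran) = 20.

20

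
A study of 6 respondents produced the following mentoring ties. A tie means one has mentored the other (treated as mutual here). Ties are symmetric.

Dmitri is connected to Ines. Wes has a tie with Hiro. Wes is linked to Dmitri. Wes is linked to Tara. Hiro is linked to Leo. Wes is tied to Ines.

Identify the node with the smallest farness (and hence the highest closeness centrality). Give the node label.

Farness (sum of distances to all others) for each node — Dmitri:9, Hiro:8, Ines:9, Leo:12, Tara:10, Wes:6.
The smallest farness is 6, for Wes, so Wes has the highest closeness.

Wes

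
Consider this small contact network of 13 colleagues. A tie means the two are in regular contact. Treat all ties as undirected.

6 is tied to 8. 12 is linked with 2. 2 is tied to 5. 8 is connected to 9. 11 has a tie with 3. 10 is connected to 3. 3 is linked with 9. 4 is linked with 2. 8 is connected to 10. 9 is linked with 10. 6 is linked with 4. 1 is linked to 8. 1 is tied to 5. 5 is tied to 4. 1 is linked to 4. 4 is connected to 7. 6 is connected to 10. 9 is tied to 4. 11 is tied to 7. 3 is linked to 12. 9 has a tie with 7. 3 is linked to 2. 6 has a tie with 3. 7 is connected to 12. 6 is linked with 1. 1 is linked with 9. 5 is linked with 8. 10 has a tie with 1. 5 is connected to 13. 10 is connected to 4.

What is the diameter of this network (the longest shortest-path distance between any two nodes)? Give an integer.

Eccentricity of each node (its greatest distance to any other): 1:3, 2:2, 3:3, 4:2, 5:3, 6:3, 7:3, 8:3, 9:3, 10:3, 11:4, 12:3, 13:4.
The maximum eccentricity is 4, realized for instance by the pair 11–13 via 11 – 7 – 4 – 5 – 13. So the diameter is 4.

4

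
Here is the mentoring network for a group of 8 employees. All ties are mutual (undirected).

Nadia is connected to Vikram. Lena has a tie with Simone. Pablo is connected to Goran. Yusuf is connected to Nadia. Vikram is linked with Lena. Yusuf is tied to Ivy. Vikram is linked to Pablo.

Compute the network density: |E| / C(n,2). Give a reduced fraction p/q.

1/4

There are 7 edges and 8 nodes, so the maximum possible is C(8,2) = 28.
Density = 7/28 = 1/4.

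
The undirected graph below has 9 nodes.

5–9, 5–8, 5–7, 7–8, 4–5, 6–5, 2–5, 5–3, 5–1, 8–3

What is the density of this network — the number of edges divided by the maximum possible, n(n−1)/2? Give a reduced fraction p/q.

There are 10 edges and 9 nodes, so the maximum possible is C(9,2) = 36.
Density = 10/36 = 5/18.

5/18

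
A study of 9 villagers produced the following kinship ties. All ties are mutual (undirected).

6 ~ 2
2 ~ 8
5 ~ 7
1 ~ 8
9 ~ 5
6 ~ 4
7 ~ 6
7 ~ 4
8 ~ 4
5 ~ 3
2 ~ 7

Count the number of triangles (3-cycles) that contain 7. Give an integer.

2

7's neighbors: 2, 4, 5, and 6.
Neighbor pairs that are themselves tied: 7–2–6; 7–4–6. Each forms one triangle with 7, for 2 in total.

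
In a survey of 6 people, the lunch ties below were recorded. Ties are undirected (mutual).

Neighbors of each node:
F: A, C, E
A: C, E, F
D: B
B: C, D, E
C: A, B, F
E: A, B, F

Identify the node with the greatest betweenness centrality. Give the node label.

Unnormalized betweenness of each node: A:1/3, B:13/3, C:2, D:0, E:2, F:1/3.
B has the largest value, 13/3, making it the main broker — the node through which the most shortest paths run.

B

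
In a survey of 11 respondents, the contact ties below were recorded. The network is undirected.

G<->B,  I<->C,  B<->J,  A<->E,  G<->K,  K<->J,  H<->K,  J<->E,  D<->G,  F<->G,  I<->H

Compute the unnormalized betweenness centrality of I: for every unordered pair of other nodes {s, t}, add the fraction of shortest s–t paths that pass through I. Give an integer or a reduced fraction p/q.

9

Pairs whose geodesics pass through I — D–C: 1; H–C: 1; B–C: 2/2; K–C: 1; F–C: 1; A–C: 1; E–C: 1; G–C: 1; C–J: 1.
All other pairs contribute 0.
Summing the contributions gives betweenness(I) = 9.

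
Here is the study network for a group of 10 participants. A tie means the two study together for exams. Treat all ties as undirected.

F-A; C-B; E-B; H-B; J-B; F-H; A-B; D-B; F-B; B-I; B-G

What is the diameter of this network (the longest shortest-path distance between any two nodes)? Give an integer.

2

Eccentricity of each node (its greatest distance to any other): A:2, B:1, C:2, D:2, E:2, F:2, G:2, H:2, I:2, J:2.
The maximum eccentricity is 2, realized for instance by the pair J–D via J – B – D. So the diameter is 2.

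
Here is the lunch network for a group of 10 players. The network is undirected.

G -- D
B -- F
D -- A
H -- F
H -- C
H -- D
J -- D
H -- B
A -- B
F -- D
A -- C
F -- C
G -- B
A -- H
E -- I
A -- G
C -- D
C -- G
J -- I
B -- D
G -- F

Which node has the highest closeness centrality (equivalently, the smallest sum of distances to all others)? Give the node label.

D

Farness (sum of distances to all others) for each node — A:16, B:16, C:16, D:12, E:30, F:16, G:16, H:16, I:22, J:16.
The smallest farness is 12, for D, so D has the highest closeness.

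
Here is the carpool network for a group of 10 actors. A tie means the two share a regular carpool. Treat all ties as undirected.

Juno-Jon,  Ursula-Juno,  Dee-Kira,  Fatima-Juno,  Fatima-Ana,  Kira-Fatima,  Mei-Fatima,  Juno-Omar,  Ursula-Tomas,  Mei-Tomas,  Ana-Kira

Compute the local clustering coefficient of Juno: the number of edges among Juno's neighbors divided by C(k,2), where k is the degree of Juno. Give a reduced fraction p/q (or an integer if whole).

Juno's neighbors: Fatima, Jon, Omar, and Ursula (k = 4).
Possible neighbor pairs: C(4,2) = 6. Edges among them: none → e = 0.
Clustering(Juno) = 0/6 = 0.

0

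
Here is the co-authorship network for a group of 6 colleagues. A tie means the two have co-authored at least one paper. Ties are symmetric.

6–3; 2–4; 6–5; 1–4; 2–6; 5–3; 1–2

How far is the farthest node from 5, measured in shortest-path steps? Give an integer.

3

Distances from 5: 1:3, 2:2, 3:1, 4:3, 6:1.
The largest is 3 (to 1 and 4), so the eccentricity of 5 is 3.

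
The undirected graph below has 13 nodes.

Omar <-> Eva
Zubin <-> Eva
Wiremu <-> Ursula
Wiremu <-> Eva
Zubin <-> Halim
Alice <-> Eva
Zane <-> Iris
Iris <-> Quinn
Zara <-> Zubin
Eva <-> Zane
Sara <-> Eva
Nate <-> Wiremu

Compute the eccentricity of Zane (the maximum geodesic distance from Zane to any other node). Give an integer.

Distances from Zane: Alice:2, Eva:1, Halim:3, Iris:1, Nate:3, Omar:2, Quinn:2, Sara:2, Ursula:3, Wiremu:2, Zara:3, Zubin:2.
The largest is 3 (to Halim, Zara, Nate, and Ursula), so the eccentricity of Zane is 3.

3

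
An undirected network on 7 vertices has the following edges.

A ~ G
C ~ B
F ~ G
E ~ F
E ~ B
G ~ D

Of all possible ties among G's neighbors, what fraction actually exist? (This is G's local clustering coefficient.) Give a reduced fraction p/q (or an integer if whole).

G's neighbors: A, D, and F (k = 3).
Possible neighbor pairs: C(3,2) = 3. Edges among them: none → e = 0.
Clustering(G) = 0/3 = 0.

0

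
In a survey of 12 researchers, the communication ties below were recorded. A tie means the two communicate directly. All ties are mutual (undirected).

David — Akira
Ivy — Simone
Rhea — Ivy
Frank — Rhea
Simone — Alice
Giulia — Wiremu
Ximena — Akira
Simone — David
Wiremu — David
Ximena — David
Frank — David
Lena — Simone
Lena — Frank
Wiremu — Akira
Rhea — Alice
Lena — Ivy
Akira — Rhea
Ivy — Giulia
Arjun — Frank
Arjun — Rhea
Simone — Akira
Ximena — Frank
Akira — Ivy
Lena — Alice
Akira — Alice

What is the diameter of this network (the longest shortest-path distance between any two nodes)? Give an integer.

3

Eccentricity of each node (its greatest distance to any other): Akira:2, Alice:3, Arjun:3, David:2, Frank:3, Giulia:3, Ivy:2, Lena:3, Rhea:2, Simone:3, Wiremu:3, Ximena:3.
The maximum eccentricity is 3, realized for instance by the pair Lena–Wiremu via Lena – Ivy – Giulia – Wiremu. So the diameter is 3.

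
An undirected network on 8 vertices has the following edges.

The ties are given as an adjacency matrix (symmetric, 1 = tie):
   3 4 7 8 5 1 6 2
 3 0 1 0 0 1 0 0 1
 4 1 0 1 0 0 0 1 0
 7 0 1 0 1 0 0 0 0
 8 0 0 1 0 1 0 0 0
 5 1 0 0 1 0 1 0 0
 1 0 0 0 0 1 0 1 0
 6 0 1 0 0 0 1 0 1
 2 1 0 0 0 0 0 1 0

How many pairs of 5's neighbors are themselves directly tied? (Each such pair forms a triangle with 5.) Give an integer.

0

5's neighbors are 1, 3, and 8, but none of them are tied to each other, so no triangle contains 5.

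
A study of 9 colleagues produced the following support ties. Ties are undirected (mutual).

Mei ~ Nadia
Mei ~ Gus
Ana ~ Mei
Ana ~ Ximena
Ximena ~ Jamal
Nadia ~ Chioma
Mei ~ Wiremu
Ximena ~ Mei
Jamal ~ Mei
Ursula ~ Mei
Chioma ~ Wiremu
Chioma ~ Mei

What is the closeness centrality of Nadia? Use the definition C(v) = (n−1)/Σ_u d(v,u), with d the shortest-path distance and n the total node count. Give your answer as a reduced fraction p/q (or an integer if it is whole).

4/7

Distances from Nadia: Ana:2, Chioma:1, Gus:2, Jamal:2, Mei:1, Ursula:2, Wiremu:2, Ximena:2. Sum = 14.
n = 9, so closeness = 8/14 = 4/7.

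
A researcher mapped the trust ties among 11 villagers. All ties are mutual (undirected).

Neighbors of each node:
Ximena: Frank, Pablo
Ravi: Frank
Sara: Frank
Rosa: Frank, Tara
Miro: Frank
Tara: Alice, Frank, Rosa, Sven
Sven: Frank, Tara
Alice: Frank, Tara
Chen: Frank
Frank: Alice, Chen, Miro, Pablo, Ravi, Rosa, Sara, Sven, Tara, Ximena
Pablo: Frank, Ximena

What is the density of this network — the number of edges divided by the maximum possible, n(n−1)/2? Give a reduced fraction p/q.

14/55

There are 14 edges and 11 nodes, so the maximum possible is C(11,2) = 55.
Density = 14/55.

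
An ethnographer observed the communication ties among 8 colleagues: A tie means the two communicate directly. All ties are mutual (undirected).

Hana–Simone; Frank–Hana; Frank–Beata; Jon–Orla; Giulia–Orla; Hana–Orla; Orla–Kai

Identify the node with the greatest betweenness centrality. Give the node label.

Orla

Unnormalized betweenness of each node: Beata:0, Frank:6, Giulia:0, Hana:14, Jon:0, Kai:0, Orla:15, Simone:0.
Orla has the largest value, 15, making it the main broker — the node through which the most shortest paths run.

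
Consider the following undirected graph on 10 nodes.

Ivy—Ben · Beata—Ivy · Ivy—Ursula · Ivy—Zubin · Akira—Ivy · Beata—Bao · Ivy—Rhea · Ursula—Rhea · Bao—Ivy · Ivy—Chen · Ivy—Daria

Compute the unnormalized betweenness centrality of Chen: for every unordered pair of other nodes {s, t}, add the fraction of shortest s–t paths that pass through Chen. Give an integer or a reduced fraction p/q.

0

No shortest path between any pair of other nodes passes through Chen.
Summing the contributions gives betweenness(Chen) = 0.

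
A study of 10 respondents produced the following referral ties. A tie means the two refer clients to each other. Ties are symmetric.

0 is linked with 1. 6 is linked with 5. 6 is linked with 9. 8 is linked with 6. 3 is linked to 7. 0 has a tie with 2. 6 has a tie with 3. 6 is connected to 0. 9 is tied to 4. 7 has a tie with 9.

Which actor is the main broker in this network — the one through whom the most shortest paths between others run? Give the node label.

6

Unnormalized betweenness of each node: 0:15, 1:0, 2:0, 3:3, 4:0, 5:0, 6:28, 7:1, 8:0, 9:11.
6 has the largest value, 28, making it the main broker — the node through which the most shortest paths run.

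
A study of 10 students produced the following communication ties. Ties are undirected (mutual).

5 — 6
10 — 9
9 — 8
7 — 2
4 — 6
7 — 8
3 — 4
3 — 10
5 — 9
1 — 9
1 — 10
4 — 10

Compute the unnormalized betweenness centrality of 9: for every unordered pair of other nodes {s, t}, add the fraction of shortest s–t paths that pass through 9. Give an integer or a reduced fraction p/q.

Pairs whose geodesics pass through 9 — 3–8: 1; 3–7: 1; 3–5: 1/2; 3–2: 1; 1–6: 1/2; 1–8: 1; 1–7: 1; 1–5: 1; 1–2: 1; 6–8: 1; 6–7: 1; 6–2: 1; 8–4: 1; 8–5: 1 … (+8 more pairs).
All other pairs contribute 0.
Summing the contributions gives betweenness(9) = 21.

21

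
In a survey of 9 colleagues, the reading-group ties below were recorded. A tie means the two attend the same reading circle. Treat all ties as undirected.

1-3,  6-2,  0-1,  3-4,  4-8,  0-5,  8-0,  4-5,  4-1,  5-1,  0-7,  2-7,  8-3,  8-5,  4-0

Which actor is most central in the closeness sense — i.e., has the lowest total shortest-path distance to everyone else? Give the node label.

0

Farness (sum of distances to all others) for each node — 0:12, 1:15, 2:20, 3:19, 4:14, 5:15, 6:27, 7:15, 8:15.
The smallest farness is 12, for 0, so 0 has the highest closeness.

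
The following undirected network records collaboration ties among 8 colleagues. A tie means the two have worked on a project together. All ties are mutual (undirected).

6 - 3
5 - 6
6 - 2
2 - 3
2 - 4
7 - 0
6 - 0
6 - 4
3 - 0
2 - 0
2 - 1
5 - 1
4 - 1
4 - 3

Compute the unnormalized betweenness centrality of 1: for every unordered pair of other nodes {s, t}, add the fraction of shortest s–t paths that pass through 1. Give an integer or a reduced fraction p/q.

Pairs whose geodesics pass through 1 — 4–5: 1/2; 5–2: 1/2.
All other pairs contribute 0.
Summing the contributions gives betweenness(1) = 1.

1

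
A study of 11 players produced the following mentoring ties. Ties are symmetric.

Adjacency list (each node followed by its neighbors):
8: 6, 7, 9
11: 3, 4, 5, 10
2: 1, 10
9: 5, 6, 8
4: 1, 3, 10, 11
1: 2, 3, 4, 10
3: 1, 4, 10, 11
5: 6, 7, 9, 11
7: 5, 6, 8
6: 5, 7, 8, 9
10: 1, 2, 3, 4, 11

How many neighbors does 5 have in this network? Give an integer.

5 is directly tied to 6, 7, 9, and 11. That is 4 neighbors, so the degree of 5 is 4.

4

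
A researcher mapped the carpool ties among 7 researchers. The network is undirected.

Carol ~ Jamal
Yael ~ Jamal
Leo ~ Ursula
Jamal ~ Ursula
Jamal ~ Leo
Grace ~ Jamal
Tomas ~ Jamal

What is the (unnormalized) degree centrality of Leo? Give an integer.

Leo is directly tied to Jamal and Ursula. That is 2 neighbors, so the degree of Leo is 2.

2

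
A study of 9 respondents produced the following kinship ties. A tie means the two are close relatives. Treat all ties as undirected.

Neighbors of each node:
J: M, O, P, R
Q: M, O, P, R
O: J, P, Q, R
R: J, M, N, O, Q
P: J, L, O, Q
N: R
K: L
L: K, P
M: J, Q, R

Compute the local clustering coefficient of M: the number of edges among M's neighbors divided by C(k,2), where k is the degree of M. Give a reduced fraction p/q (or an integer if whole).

M's neighbors: J, Q, and R (k = 3).
Possible neighbor pairs: C(3,2) = 3. Edges among them: J–R, Q–R → e = 2.
Clustering(M) = 2/3.

2/3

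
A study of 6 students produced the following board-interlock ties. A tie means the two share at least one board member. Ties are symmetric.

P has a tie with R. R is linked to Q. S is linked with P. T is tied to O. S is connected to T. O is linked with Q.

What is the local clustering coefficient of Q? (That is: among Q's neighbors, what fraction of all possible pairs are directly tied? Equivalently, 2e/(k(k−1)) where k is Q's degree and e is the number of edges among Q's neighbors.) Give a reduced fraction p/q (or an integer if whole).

0

Q's neighbors: O and R (k = 2).
Possible neighbor pairs: C(2,2) = 1. Edges among them: none → e = 0.
Clustering(Q) = 0/1.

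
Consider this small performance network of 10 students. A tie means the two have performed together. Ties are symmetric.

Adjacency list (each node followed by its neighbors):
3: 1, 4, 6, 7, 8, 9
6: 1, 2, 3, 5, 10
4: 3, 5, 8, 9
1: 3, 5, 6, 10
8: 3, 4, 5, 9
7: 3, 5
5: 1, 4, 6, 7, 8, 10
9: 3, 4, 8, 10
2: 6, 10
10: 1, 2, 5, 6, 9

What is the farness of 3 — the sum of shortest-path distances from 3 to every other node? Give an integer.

12

Distances from 3: 1:1, 2:2, 4:1, 5:2, 6:1, 7:1, 8:1, 9:1, 10:2.
Sum = 1 + 2 + 1 + 2 + 1 + 1 + 1 + 1 + 2 = 12.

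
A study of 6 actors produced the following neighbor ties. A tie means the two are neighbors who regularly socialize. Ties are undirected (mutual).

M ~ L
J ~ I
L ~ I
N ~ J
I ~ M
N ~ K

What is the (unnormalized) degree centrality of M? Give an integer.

M is directly tied to I and L. That is 2 neighbors, so the degree of M is 2.

2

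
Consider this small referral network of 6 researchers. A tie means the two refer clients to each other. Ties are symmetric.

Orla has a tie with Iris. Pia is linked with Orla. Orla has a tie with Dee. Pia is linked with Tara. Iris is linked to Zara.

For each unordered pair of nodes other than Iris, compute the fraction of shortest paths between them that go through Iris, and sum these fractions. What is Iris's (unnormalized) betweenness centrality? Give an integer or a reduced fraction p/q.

Pairs whose geodesics pass through Iris — Zara–Orla: 1; Zara–Tara: 1; Zara–Pia: 1; Zara–Dee: 1.
All other pairs contribute 0.
Summing the contributions gives betweenness(Iris) = 4.

4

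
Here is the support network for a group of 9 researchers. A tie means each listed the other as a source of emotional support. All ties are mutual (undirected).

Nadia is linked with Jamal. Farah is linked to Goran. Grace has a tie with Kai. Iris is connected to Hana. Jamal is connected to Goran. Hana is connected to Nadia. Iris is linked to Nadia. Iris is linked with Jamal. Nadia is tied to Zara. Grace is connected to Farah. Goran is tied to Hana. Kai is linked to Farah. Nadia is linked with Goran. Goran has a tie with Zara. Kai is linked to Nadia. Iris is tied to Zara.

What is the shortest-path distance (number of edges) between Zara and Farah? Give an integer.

2

One shortest route is Zara – Goran – Farah, which uses 2 edges, and Zara and Farah are not directly tied, so nothing shorter exists. So d(Zara,Farah) = 2.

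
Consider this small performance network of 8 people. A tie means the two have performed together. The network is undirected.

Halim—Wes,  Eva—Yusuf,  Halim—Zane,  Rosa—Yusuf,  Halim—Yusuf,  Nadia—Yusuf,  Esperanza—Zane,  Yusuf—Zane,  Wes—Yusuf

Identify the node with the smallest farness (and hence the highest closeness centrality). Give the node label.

Yusuf

Farness (sum of distances to all others) for each node — Esperanza:17, Eva:14, Halim:11, Nadia:14, Rosa:14, Wes:13, Yusuf:8, Zane:11.
The smallest farness is 8, for Yusuf, so Yusuf has the highest closeness.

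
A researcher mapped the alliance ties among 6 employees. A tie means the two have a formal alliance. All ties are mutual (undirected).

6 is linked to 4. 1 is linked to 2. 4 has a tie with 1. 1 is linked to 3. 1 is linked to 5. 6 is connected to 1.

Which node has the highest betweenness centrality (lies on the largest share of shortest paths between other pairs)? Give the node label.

Unnormalized betweenness of each node: 1:9, 2:0, 3:0, 4:0, 5:0, 6:0.
1 has the largest value, 9, making it the main broker — the node through which the most shortest paths run.

1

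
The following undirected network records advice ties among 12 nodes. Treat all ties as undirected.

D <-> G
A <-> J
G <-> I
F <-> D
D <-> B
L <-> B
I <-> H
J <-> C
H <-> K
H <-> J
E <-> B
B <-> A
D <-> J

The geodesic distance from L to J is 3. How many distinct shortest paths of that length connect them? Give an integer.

The shortest distance is 3. The length-3 paths are: L–B–A–J; L–B–D–J.
That gives 2 distinct shortest paths.

2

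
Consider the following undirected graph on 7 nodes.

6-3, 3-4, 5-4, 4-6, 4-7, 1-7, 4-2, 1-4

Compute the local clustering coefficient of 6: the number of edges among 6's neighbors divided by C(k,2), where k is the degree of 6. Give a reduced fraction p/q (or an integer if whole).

1

6's neighbors: 3 and 4 (k = 2).
Possible neighbor pairs: C(2,2) = 1. Edges among them: 3–4 → e = 1.
Clustering(6) = 1/1.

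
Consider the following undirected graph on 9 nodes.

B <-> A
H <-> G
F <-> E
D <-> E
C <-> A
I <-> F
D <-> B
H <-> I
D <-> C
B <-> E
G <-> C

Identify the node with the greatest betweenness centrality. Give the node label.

Unnormalized betweenness of each node: A:4/3, B:3, C:23/3, D:13/3, E:41/6, F:29/6, G:31/6, H:7/2, I:10/3.
C has the largest value, 23/3, making it the main broker — the node through which the most shortest paths run.

C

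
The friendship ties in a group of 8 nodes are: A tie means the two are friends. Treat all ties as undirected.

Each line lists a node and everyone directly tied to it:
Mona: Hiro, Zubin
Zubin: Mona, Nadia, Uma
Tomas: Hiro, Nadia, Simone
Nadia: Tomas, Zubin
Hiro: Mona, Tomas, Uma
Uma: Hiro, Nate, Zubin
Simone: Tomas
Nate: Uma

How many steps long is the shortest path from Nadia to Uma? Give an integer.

One shortest route is Nadia – Zubin – Uma, which uses 2 edges, and Nadia and Uma are not directly tied, so nothing shorter exists. So d(Nadia,Uma) = 2.

2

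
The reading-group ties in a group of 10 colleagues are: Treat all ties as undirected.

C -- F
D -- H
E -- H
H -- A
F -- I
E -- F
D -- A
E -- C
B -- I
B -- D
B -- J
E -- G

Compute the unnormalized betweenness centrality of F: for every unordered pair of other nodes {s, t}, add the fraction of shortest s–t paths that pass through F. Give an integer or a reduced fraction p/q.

15/2

Pairs whose geodesics pass through F — G–J: 1/2; G–I: 1; G–B: 1/2; J–C: 1; J–E: 1/2; C–I: 1; C–B: 1; E–I: 1; E–B: 1/2; I–H: 1/2.
All other pairs contribute 0.
Summing the contributions gives betweenness(F) = 15/2.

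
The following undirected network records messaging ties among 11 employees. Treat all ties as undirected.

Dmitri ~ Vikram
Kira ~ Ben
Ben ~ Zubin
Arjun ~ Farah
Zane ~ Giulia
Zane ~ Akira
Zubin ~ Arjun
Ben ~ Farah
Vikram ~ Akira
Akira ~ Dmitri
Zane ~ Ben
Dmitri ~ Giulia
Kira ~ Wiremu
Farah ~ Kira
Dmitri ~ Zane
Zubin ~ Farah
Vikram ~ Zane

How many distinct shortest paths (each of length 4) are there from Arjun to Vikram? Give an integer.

The shortest distance is 4. The length-4 paths are: Arjun–Farah–Ben–Zane–Vikram; Arjun–Zubin–Ben–Zane–Vikram.
That gives 2 distinct shortest paths.

2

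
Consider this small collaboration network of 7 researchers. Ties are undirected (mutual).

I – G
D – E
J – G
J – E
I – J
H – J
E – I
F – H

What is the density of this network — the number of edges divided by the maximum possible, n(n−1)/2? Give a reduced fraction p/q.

8/21

There are 8 edges and 7 nodes, so the maximum possible is C(7,2) = 21.
Density = 8/21.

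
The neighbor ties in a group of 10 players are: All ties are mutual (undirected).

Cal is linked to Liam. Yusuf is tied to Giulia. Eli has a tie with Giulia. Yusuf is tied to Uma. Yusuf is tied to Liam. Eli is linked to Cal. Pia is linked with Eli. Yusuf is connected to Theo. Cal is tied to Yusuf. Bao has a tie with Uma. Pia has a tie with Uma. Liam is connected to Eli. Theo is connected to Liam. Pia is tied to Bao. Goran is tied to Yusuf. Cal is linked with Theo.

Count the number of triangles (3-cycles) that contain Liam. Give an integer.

4

Liam's neighbors: Cal, Eli, Theo, and Yusuf.
Neighbor pairs that are themselves tied: Liam–Cal–Eli; Liam–Cal–Theo; Liam–Cal–Yusuf; Liam–Theo–Yusuf. Each forms one triangle with Liam, for 4 in total.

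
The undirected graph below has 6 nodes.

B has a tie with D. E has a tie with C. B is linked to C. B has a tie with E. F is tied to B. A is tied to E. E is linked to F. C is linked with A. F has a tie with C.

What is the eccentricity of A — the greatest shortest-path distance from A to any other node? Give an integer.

Distances from A: B:2, C:1, D:3, E:1, F:2.
The largest is 3 (to D), so the eccentricity of A is 3.

3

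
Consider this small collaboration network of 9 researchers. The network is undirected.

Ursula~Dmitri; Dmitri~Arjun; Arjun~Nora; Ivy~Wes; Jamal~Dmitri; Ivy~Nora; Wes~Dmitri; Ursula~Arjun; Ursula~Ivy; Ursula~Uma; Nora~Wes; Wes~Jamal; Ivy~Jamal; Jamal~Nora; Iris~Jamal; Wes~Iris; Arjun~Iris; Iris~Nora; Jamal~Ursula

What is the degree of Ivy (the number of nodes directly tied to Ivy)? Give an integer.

Ivy is directly tied to Jamal, Nora, Ursula, and Wes. That is 4 neighbors, so the degree of Ivy is 4.

4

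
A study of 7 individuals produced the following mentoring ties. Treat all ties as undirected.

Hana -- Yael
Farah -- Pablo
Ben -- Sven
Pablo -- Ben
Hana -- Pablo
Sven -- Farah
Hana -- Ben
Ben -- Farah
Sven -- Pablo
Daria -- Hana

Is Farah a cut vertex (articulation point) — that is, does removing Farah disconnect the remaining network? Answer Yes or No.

No

Even without Farah, every remaining node can still reach every other (the residual graph is connected), so Farah is not a cut vertex.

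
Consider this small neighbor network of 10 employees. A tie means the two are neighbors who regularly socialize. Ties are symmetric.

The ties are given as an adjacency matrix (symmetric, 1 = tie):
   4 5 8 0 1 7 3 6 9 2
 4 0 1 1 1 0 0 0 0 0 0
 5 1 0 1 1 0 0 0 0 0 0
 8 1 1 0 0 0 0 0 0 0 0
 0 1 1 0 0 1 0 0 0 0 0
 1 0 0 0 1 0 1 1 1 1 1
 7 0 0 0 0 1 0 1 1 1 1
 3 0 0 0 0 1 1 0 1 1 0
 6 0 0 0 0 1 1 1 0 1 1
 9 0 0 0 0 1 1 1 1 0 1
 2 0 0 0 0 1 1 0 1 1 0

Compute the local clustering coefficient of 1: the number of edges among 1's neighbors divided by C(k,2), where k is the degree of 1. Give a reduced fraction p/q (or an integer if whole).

3/5

1's neighbors: 0, 2, 3, 6, 7, and 9 (k = 6).
Possible neighbor pairs: C(6,2) = 15. Edges among them: 2–6, 2–7, 2–9, 3–6, 3–7, 3–9, 6–7, 6–9, 7–9 → e = 9.
Clustering(1) = 9/15 = 3/5.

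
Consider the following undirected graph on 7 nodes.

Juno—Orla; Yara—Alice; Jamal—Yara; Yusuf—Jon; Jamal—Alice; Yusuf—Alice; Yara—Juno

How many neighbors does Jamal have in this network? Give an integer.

2

Jamal is directly tied to Alice and Yara. That is 2 neighbors, so the degree of Jamal is 2.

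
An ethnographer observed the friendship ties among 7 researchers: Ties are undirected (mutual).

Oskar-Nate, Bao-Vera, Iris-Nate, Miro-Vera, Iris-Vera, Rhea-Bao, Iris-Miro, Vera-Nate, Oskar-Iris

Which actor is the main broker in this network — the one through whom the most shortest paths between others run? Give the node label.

Vera

Unnormalized betweenness of each node: Bao:5, Iris:3, Miro:0, Nate:3/2, Oskar:0, Rhea:0, Vera:17/2.
Vera has the largest value, 17/2, making it the main broker — the node through which the most shortest paths run.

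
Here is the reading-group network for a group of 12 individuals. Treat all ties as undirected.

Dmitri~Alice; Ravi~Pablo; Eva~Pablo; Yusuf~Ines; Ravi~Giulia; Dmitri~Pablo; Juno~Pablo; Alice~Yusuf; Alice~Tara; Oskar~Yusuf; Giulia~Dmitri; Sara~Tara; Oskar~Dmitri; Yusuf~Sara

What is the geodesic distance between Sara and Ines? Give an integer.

One shortest route is Sara – Yusuf – Ines, which uses 2 edges, and Sara and Ines are not directly tied, so nothing shorter exists. So d(Sara,Ines) = 2.

2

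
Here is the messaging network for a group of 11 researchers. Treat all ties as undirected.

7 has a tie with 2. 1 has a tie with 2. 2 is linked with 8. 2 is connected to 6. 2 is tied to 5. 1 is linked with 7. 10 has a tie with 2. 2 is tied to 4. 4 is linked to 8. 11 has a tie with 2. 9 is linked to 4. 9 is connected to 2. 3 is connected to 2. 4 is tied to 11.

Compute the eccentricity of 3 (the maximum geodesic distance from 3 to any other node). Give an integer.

2

Distances from 3: 1:2, 2:1, 4:2, 5:2, 6:2, 7:2, 8:2, 9:2, 10:2, 11:2.
The largest is 2 (to 11, 8, 7, 10, 5, 9, 1, 4, and 6), so the eccentricity of 3 is 2.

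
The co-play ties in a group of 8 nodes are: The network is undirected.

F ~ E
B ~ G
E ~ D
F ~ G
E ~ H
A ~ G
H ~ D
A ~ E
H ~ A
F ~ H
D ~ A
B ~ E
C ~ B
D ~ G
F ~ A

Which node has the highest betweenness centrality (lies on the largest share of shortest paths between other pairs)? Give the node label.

B

Unnormalized betweenness of each node: A:5/6, B:25/4, C:0, D:7/12, E:21/4, F:7/12, G:13/4, H:1/4.
B has the largest value, 25/4, making it the main broker — the node through which the most shortest paths run.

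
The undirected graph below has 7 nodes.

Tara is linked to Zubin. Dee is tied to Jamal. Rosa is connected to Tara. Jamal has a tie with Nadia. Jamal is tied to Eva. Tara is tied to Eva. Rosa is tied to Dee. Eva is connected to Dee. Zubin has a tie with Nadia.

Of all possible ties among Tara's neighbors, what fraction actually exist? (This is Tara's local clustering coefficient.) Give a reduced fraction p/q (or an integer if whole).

0

Tara's neighbors: Eva, Rosa, and Zubin (k = 3).
Possible neighbor pairs: C(3,2) = 3. Edges among them: none → e = 0.
Clustering(Tara) = 0/3 = 0.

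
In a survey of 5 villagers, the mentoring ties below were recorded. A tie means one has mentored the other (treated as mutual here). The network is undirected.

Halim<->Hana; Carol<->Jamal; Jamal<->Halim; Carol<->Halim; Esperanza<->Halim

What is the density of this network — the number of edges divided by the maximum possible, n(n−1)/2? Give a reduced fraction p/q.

There are 5 edges and 5 nodes, so the maximum possible is C(5,2) = 10.
Density = 5/10 = 1/2.

1/2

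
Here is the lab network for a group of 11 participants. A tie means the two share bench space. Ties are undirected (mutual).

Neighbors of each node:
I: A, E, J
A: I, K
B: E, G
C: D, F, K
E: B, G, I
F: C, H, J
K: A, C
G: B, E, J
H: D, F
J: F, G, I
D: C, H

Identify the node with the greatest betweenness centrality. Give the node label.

J

Unnormalized betweenness of each node: A:83/15, B:0, C:139/15, D:4/3, E:13/3, F:242/15, G:217/30, H:41/15, I:323/30, J:257/15, K:68/15.
J has the largest value, 257/15, making it the main broker — the node through which the most shortest paths run.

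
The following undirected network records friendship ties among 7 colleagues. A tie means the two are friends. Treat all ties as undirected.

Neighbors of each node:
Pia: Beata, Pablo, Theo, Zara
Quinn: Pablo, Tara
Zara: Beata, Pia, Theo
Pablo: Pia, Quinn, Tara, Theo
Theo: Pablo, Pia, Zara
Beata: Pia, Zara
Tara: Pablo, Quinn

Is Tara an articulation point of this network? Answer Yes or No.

No

Even without Tara, every remaining node can still reach every other (the residual graph is connected), so Tara is not a cut vertex.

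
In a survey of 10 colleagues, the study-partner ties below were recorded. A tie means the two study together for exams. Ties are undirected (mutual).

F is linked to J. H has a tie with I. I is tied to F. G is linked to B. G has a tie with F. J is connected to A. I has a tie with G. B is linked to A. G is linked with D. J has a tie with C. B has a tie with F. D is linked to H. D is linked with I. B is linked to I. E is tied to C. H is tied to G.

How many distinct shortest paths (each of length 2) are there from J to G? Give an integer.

1

The shortest distance is 2, and the only length-2 path is J–F–G. So there is exactly 1 shortest path.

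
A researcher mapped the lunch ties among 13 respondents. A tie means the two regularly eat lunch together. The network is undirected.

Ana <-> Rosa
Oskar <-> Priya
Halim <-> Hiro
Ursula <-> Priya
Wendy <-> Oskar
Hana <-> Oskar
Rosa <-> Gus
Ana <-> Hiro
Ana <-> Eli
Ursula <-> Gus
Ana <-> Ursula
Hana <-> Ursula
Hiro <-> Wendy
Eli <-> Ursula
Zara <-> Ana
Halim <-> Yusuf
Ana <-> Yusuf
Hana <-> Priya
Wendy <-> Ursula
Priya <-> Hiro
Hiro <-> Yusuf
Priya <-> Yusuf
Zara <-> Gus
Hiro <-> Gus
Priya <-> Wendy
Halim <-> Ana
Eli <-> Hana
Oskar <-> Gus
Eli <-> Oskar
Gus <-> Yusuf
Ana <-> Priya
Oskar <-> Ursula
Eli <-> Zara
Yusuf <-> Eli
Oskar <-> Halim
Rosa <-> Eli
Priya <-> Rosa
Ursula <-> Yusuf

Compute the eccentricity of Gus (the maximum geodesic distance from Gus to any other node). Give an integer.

Distances from Gus: Ana:2, Eli:2, Halim:2, Hana:2, Hiro:1, Oskar:1, Priya:2, Rosa:1, Ursula:1, Wendy:2, Yusuf:1, Zara:1.
The largest is 2 (to Ana, Priya, Halim, Wendy, Hana, and Eli), so the eccentricity of Gus is 2.

2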